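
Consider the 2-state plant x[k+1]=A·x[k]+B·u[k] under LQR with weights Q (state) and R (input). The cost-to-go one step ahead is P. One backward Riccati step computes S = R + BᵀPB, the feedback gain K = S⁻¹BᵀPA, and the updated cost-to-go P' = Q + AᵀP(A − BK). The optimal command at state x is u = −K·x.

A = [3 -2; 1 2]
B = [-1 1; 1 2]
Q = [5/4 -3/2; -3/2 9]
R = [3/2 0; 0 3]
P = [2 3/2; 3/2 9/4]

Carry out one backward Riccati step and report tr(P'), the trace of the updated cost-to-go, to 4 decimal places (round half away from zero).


18.9167

BᵀP = [-0.5000 0.7500; 5.0000 6.0000]
S = R + BᵀPB = [3/2 0; 0 3] + [1.2500 1.0000; 1.0000 17.0000] = [2.7500 1.0000; 1.0000 20.0000]
BᵀPA = [-0.7500 2.5000; 21.0000 2.0000]
K = S⁻¹·BᵀPA = [-0.6667 0.8889; 1.0833 0.0556]
A−BK = [1.2500 -1.1667; -0.5000 1.0000]
AᵀP(A−BK) = [6.0000 -2.0000; -2.0000 2.6667]
P' = Q + AᵀP(A−BK) = [7.2500 -3.5000; -3.5000 11.6667]
tr(P') = 18.9167


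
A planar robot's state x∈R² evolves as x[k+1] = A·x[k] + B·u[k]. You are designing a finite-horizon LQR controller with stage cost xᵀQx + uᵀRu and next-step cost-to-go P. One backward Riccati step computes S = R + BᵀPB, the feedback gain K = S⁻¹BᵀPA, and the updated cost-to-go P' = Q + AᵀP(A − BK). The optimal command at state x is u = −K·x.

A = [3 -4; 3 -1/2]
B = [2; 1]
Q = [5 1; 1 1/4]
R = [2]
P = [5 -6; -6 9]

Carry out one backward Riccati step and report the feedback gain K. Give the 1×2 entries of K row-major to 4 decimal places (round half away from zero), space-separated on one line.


BᵀP = [4.0000 -3.0000]
S = R + BᵀPB = [2] + [5.0000] = [7.0000]
BᵀPA = [3.0000 -14.5000]
K = S⁻¹·BᵀPA = [0.4286 -2.0714]
A−BK = [2.1429 0.1429; 2.5714 1.5714]
AᵀP(A−BK) = [16.7143 13.7143; 13.7143 28.2143]
P' = Q + AᵀP(A−BK) = [21.7143 14.7143; 14.7143 28.4643]
tr(P') = 50.1786

0.4286 -2.0714


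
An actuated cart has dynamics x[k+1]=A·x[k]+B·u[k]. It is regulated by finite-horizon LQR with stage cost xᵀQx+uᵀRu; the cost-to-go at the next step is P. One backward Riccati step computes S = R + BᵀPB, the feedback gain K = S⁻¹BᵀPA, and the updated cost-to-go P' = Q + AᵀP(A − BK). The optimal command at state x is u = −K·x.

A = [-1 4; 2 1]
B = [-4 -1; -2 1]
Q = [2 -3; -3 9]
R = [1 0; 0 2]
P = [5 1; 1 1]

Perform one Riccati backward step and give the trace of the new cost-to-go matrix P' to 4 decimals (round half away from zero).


BᵀP = [-22.0000 -6.0000; -4.0000 0.0000]
S = R + BᵀPB = [1 0; 0 2] + [100.0000 16.0000; 16.0000 4.0000] = [101.0000 16.0000; 16.0000 6.0000]
BᵀPA = [10.0000 -94.0000; 4.0000 -16.0000]
K = S⁻¹·BᵀPA = [-0.0114 -0.8800; 0.6971 -0.3200]
A−BK = [-0.3486 0.1600; 1.2800 -0.4400]
AᵀP(A−BK) = [2.3257 -0.9200; -0.9200 1.1600]
P' = Q + AᵀP(A−BK) = [4.3257 -3.9200; -3.9200 10.1600]
tr(P') = 14.4857

14.4857


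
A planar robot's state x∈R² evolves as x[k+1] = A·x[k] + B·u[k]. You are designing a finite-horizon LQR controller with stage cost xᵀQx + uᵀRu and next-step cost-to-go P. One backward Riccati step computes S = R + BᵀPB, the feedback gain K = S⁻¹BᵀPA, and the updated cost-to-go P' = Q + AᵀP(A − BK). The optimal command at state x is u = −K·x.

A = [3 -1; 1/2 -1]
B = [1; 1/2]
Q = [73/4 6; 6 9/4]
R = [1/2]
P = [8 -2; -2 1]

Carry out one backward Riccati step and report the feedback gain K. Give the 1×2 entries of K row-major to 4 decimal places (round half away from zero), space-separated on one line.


3.0000 -0.8148

BᵀP = [7.0000 -1.5000]
S = R + BᵀPB = [1/2] + [6.2500] = [6.7500]
BᵀPA = [20.2500 -5.5000]
K = S⁻¹·BᵀPA = [3.0000 -0.8148]
A−BK = [0.0000 -0.1852; -1.0000 -0.5926]
AᵀP(A−BK) = [5.5000 -1.0000; -1.0000 0.5185]
P' = Q + AᵀP(A−BK) = [23.7500 5.0000; 5.0000 2.7685]
tr(P') = 26.5185


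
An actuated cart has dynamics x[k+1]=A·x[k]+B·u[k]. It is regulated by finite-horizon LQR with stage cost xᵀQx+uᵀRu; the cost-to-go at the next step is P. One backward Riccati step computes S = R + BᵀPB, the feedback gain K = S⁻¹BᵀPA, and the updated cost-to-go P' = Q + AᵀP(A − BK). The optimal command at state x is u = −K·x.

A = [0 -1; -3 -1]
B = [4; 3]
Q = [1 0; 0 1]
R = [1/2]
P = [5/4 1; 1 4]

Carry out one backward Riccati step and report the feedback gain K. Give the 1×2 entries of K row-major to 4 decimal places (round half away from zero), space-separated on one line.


BᵀP = [8.0000 16.0000]
S = R + BᵀPB = [1/2] + [80.0000] = [80.5000]
BᵀPA = [-48.0000 -24.0000]
K = S⁻¹·BᵀPA = [-0.5963 -0.2981]
A−BK = [2.3851 0.1925; -1.2112 -0.1056]
AᵀP(A−BK) = [7.3789 0.6894; 0.6894 0.0947]
P' = Q + AᵀP(A−BK) = [8.3789 0.6894; 0.6894 1.0947]
tr(P') = 9.4736

-0.5963 -0.2981


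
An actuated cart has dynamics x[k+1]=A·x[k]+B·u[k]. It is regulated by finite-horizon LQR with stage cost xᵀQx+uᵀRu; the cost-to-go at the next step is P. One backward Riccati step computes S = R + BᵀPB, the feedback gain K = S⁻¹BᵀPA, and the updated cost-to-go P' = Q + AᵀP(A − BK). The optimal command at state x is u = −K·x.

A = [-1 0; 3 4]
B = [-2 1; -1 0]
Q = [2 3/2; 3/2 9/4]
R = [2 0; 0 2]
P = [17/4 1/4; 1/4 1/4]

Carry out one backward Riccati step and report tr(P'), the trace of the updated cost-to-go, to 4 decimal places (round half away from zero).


BᵀP = [-8.7500 -0.7500; 4.2500 0.2500]
S = R + BᵀPB = [2 0; 0 2] + [18.2500 -8.7500; -8.7500 4.2500] = [20.2500 -8.7500; -8.7500 6.2500]
BᵀPA = [6.5000 -3.0000; -3.5000 1.0000]
K = S⁻¹·BᵀPA = [0.2000 -0.2000; -0.2800 -0.1200]
A−BK = [-0.3200 -0.2800; 3.2000 3.8000]
AᵀP(A−BK) = [2.7200 2.8800; 2.8800 3.5200]
P' = Q + AᵀP(A−BK) = [4.7200 4.3800; 4.3800 5.7700]
tr(P') = 10.4900

10.4900


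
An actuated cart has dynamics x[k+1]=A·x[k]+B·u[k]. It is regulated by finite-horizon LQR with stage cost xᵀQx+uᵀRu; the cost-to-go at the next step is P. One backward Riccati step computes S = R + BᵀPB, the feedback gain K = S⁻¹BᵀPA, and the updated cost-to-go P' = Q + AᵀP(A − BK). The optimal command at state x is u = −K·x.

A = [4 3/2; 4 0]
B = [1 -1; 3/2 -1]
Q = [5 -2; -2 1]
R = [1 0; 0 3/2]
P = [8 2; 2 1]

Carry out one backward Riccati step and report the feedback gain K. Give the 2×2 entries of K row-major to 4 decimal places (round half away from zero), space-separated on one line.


BᵀP = [11.0000 3.5000; -10.0000 -3.0000]
S = R + BᵀPB = [1 0; 0 3/2] + [16.2500 -14.5000; -14.5000 13.0000] = [17.2500 -14.5000; -14.5000 14.5000]
BᵀPA = [58.0000 16.5000; -52.0000 -15.0000]
K = S⁻¹·BᵀPA = [2.1818 0.5455; -1.4044 -0.4890]
A−BK = [0.4138 0.4655; -0.6771 -1.3072]
AᵀP(A−BK) = [8.4263 2.9342; 2.9342 1.6646]
P' = Q + AᵀP(A−BK) = [13.4263 0.9342; 0.9342 2.6646]
tr(P') = 16.0909

2.1818 0.5455 -1.4044 -0.4890


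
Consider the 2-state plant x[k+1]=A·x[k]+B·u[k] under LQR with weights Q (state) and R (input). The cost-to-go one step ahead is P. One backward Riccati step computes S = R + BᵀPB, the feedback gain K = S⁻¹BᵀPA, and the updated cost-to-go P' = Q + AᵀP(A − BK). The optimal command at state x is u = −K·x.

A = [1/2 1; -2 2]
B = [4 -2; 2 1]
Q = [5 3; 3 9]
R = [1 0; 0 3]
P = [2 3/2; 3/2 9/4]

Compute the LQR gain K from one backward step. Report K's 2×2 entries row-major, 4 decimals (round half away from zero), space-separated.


-0.3162 0.5372 -0.4671 0.3004

BᵀP = [11.0000 10.5000; -2.5000 -0.7500]
S = R + BᵀPB = [1 0; 0 3] + [65.0000 -11.5000; -11.5000 4.2500] = [66.0000 -11.5000; -11.5000 7.2500]
BᵀPA = [-15.5000 32.0000; 0.2500 -4.0000]
K = S⁻¹·BᵀPA = [-0.3162 0.5372; -0.4671 0.3004]
A−BK = [0.8307 -0.5480; -0.9004 0.6253]
AᵀP(A−BK) = [1.7150 -1.2487; -1.2487 1.0116]
P' = Q + AᵀP(A−BK) = [6.7150 1.7513; 1.7513 10.0116]
tr(P') = 16.7265


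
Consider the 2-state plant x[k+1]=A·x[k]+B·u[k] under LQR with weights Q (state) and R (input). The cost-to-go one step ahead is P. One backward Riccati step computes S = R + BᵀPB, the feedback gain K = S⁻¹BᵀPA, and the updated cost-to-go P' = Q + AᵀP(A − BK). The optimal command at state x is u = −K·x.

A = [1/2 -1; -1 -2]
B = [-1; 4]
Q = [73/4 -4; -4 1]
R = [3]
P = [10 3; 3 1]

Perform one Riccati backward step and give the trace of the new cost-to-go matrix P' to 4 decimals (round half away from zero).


BᵀP = [2.0000 1.0000]
S = R + BᵀPB = [3] + [2.0000] = [5.0000]
BᵀPA = [0.0000 -4.0000]
K = S⁻¹·BᵀPA = [0.0000 -0.8000]
A−BK = [0.5000 -1.8000; -1.0000 1.2000]
AᵀP(A−BK) = [0.5000 -3.0000; -3.0000 22.8000]
P' = Q + AᵀP(A−BK) = [18.7500 -7.0000; -7.0000 23.8000]
tr(P') = 42.5500

42.5500


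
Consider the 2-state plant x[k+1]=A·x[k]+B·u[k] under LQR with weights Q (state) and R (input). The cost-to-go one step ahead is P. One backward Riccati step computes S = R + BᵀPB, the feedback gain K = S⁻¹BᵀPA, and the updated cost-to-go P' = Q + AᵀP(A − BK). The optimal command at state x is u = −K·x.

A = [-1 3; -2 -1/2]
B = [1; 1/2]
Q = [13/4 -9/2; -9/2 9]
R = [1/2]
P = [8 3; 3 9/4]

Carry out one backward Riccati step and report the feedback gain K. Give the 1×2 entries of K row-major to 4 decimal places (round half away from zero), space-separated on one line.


-1.4715 2.1917

BᵀP = [9.5000 4.1250]
S = R + BᵀPB = [1/2] + [11.5625] = [12.0625]
BᵀPA = [-17.7500 26.4375]
K = S⁻¹·BᵀPA = [-1.4715 2.1917]
A−BK = [0.4715 0.8083; -1.2642 -1.5959]
AᵀP(A−BK) = [2.8808 0.6528; 0.6528 5.6192]
P' = Q + AᵀP(A−BK) = [6.1308 -3.8472; -3.8472 14.6192]
tr(P') = 20.7500


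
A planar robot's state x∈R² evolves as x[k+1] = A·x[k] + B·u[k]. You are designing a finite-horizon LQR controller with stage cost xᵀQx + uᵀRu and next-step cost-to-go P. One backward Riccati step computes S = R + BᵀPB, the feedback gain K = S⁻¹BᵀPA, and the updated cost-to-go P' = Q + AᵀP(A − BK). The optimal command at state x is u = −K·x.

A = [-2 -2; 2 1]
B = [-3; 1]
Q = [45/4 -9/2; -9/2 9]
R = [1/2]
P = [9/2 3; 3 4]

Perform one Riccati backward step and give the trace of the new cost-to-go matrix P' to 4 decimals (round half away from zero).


26.2870

BᵀP = [-10.5000 -5.0000]
S = R + BᵀPB = [1/2] + [26.5000] = [27.0000]
BᵀPA = [11.0000 16.0000]
K = S⁻¹·BᵀPA = [0.4074 0.5926]
A−BK = [-0.7778 -0.2222; 1.5926 0.4074]
AᵀP(A−BK) = [5.5185 1.4815; 1.4815 0.5185]
P' = Q + AᵀP(A−BK) = [16.7685 -3.0185; -3.0185 9.5185]
tr(P') = 26.2870


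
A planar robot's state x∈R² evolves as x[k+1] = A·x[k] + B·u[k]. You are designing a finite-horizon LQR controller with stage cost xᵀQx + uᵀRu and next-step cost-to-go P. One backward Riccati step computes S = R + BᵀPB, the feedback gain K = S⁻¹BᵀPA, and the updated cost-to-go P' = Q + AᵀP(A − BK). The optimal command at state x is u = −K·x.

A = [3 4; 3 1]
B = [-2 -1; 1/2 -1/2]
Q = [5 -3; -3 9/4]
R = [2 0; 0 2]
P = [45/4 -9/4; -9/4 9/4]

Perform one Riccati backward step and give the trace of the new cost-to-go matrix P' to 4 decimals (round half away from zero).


31.1745

BᵀP = [-23.6250 5.6250; -10.1250 1.1250]
S = R + BᵀPB = [2 0; 0 2] + [50.0625 20.8125; 20.8125 9.5625] = [52.0625 20.8125; 20.8125 11.5625]
BᵀPA = [-54.0000 -88.8750; -27.0000 -39.3750]
K = S⁻¹·BᵀPA = [-0.3699 -1.2329; -1.6694 -1.1862]
A−BK = [0.5909 0.3480; 2.3502 1.0233]
AᵀP(A−BK) = [15.9541 9.3965; 9.3965 7.9704]
P' = Q + AᵀP(A−BK) = [20.9541 6.3965; 6.3965 10.2204]
tr(P') = 31.1745


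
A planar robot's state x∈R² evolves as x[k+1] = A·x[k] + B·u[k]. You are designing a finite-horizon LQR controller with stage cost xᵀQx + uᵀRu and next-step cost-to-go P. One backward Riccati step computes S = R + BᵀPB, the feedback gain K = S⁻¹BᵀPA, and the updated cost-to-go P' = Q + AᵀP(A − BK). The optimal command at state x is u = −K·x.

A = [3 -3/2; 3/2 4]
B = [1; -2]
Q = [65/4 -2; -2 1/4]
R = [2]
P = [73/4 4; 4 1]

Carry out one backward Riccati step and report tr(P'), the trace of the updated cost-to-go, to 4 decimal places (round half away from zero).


83.4015

BᵀP = [10.2500 2.0000]
S = R + BᵀPB = [2] + [6.2500] = [8.2500]
BᵀPA = [33.7500 -7.3750]
K = S⁻¹·BᵀPA = [4.0909 -0.8939]
A−BK = [-1.0909 -0.6061; 9.6818 2.2121]
AᵀP(A−BK) = [64.4318 -6.9545; -6.9545 2.4697]
P' = Q + AᵀP(A−BK) = [80.6818 -8.9545; -8.9545 2.7197]
tr(P') = 83.4015


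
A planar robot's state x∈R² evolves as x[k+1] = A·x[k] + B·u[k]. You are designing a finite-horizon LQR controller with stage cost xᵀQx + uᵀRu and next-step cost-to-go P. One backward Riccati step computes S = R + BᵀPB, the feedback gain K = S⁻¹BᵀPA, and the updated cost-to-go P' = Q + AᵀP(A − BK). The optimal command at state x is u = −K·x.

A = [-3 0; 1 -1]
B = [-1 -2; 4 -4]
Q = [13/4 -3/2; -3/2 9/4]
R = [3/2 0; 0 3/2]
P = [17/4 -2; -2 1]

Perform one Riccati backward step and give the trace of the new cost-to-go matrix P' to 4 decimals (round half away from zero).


BᵀP = [-12.2500 6.0000; -0.5000 0.0000]
S = R + BᵀPB = [3/2 0; 0 3/2] + [36.2500 0.5000; 0.5000 1.0000] = [37.7500 0.5000; 0.5000 2.5000]
BᵀPA = [42.7500 -6.0000; 1.5000 0.0000]
K = S⁻¹·BᵀPA = [1.1275 -0.1594; 0.3745 0.0319]
A−BK = [-1.1235 -0.0956; -2.0120 -0.2351]
AᵀP(A−BK) = [2.4880 -0.2351; -0.2351 0.0438]
P' = Q + AᵀP(A−BK) = [5.7380 -1.7351; -1.7351 2.2938]
tr(P') = 8.0319

8.0319


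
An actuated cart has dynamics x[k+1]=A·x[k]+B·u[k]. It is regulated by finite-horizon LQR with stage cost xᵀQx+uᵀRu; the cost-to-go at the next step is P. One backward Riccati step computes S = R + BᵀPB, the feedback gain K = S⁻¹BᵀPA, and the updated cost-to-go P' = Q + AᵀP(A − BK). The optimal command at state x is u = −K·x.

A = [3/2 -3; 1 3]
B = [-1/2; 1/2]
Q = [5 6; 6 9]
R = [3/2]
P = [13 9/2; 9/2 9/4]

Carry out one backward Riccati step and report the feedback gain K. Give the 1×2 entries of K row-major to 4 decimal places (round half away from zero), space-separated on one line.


-2.4490 3.0612

BᵀP = [-4.2500 -1.1250]
S = R + BᵀPB = [3/2] + [1.5625] = [3.0625]
BᵀPA = [-7.5000 9.3750]
K = S⁻¹·BᵀPA = [-2.4490 3.0612]
A−BK = [0.2755 -1.4694; 2.2245 1.4694]
AᵀP(A−BK) = [26.6327 -22.0408; -22.0408 27.5510]
P' = Q + AᵀP(A−BK) = [31.6327 -16.0408; -16.0408 36.5510]
tr(P') = 68.1837


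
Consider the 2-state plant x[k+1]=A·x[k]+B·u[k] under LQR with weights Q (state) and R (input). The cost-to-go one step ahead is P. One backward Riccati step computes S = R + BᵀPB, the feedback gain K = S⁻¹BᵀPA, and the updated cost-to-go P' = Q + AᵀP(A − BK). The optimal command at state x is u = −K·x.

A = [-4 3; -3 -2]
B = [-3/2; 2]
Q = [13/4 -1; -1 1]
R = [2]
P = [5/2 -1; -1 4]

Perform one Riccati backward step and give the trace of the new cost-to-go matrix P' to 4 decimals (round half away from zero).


BᵀP = [-5.7500 9.5000]
S = R + BᵀPB = [2] + [27.6250] = [29.6250]
BᵀPA = [-5.5000 -36.2500]
K = S⁻¹·BᵀPA = [-0.1857 -1.2236]
A−BK = [-4.2785 1.1646; -2.6287 0.4473]
AᵀP(A−BK) = [50.9789 -11.7300; -11.7300 6.1435]
P' = Q + AᵀP(A−BK) = [54.2289 -12.7300; -12.7300 7.1435]
tr(P') = 61.3724

61.3724


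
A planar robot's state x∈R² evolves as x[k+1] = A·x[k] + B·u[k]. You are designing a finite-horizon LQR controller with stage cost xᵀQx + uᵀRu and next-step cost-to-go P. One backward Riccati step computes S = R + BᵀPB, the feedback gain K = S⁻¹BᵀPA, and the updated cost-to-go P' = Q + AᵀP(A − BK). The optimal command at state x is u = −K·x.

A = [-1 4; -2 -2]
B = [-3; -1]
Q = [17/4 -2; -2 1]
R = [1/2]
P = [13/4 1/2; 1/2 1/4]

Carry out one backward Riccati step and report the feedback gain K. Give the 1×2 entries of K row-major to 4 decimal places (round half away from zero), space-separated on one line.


BᵀP = [-10.2500 -1.7500]
S = R + BᵀPB = [1/2] + [32.5000] = [33.0000]
BᵀPA = [13.7500 -37.5000]
K = S⁻¹·BᵀPA = [0.4167 -1.1364]
A−BK = [0.2500 0.5909; -1.5833 -3.1364]
AᵀP(A−BK) = [0.5208 0.6250; 0.6250 2.3864]
P' = Q + AᵀP(A−BK) = [4.7708 -1.3750; -1.3750 3.3864]
tr(P') = 8.1572

0.4167 -1.1364


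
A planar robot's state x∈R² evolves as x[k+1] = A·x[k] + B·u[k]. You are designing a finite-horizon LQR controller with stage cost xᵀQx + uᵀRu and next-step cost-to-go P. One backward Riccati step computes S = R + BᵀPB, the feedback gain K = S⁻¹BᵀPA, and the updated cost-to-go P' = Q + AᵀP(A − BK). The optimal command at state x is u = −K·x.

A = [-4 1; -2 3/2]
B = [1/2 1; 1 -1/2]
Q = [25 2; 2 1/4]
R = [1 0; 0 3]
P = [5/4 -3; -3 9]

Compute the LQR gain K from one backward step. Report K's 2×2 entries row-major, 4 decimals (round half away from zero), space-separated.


-0.8685 1.0093 -0.1389 -0.2440

BᵀP = [-2.3750 7.5000; 2.7500 -7.5000]
S = R + BᵀPB = [1 0; 0 3] + [6.3125 -6.1250; -6.1250 6.5000] = [7.3125 -6.1250; -6.1250 9.5000]
BᵀPA = [-5.5000 8.8750; 4.0000 -8.5000]
K = S⁻¹·BᵀPA = [-0.8685 1.0093; -0.1389 -0.2440]
A−BK = [-3.4269 0.7394; -1.2010 0.3687]
AᵀP(A−BK) = [3.7790 -1.4729; -1.4729 1.4685]
P' = Q + AᵀP(A−BK) = [28.7790 0.5271; 0.5271 1.7185]
tr(P') = 30.4974


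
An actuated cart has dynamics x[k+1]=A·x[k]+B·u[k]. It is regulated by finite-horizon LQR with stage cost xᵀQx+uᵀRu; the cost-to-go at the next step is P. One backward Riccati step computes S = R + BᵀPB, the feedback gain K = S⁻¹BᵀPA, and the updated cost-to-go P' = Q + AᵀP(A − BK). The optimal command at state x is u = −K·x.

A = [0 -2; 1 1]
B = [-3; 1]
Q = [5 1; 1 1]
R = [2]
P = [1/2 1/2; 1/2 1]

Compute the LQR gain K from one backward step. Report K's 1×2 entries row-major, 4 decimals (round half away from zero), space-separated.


-0.1111 0.3333

BᵀP = [-1.0000 -0.5000]
S = R + BᵀPB = [2] + [2.5000] = [4.5000]
BᵀPA = [-0.5000 1.5000]
K = S⁻¹·BᵀPA = [-0.1111 0.3333]
A−BK = [-0.3333 -1.0000; 1.1111 0.6667]
AᵀP(A−BK) = [0.9444 0.1667; 0.1667 0.5000]
P' = Q + AᵀP(A−BK) = [5.9444 1.1667; 1.1667 1.5000]
tr(P') = 7.4444


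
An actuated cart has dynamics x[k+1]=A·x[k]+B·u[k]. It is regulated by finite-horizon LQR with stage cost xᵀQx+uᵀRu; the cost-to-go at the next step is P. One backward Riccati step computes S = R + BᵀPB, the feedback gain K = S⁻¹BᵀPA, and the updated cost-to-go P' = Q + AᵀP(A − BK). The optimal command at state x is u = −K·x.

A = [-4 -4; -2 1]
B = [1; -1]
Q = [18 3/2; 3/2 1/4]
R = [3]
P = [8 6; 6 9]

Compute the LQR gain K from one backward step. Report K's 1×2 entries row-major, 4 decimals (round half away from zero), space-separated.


-0.2500 -1.3750

BᵀP = [2.0000 -3.0000]
S = R + BᵀPB = [3] + [5.0000] = [8.0000]
BᵀPA = [-2.0000 -11.0000]
K = S⁻¹·BᵀPA = [-0.2500 -1.3750]
A−BK = [-3.7500 -2.6250; -2.2500 -0.3750]
AᵀP(A−BK) = [259.5000 131.2500; 131.2500 73.8750]
P' = Q + AᵀP(A−BK) = [277.5000 132.7500; 132.7500 74.1250]
tr(P') = 351.6250


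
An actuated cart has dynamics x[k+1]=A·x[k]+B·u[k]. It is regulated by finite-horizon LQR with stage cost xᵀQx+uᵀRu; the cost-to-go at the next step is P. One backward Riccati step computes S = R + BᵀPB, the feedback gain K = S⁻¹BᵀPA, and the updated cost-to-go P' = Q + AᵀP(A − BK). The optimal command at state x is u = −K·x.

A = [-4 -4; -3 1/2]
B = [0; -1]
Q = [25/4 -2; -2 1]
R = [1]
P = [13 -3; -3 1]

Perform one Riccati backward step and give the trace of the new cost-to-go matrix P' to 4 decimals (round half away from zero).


BᵀP = [3.0000 -1.0000]
S = R + BᵀPB = [1] + [1.0000] = [2.0000]
BᵀPA = [-9.0000 -12.5000]
K = S⁻¹·BᵀPA = [-4.5000 -6.2500]
A−BK = [-4.0000 -4.0000; -7.5000 -5.7500]
AᵀP(A−BK) = [104.5000 120.2500; 120.2500 142.1250]
P' = Q + AᵀP(A−BK) = [110.7500 118.2500; 118.2500 143.1250]
tr(P') = 253.8750

253.8750


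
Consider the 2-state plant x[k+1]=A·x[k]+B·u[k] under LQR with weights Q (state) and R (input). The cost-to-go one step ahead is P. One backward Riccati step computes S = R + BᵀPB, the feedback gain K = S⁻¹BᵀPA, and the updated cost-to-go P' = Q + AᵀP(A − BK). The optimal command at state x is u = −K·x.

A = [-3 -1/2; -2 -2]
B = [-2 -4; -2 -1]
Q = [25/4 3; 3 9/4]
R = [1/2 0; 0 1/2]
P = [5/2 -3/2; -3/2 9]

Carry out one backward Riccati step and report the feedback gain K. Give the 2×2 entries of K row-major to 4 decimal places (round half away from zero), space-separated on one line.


0.8179 1.2118 0.3383 -0.4699

BᵀP = [-2.0000 -15.0000; -8.5000 -3.0000]
S = R + BᵀPB = [1/2 0; 0 1/2] + [34.0000 23.0000; 23.0000 37.0000] = [34.5000 23.0000; 23.0000 37.5000]
BᵀPA = [36.0000 31.0000; 31.5000 10.2500]
K = S⁻¹·BᵀPA = [0.8179 1.2118; 0.3383 -0.4699]
A−BK = [-0.0108 0.0440; -0.0258 -0.0463]
AᵀP(A−BK) = [0.3972 0.4266; 0.4266 0.8749]
P' = Q + AᵀP(A−BK) = [6.6472 3.4266; 3.4266 3.1249]
tr(P') = 9.7721


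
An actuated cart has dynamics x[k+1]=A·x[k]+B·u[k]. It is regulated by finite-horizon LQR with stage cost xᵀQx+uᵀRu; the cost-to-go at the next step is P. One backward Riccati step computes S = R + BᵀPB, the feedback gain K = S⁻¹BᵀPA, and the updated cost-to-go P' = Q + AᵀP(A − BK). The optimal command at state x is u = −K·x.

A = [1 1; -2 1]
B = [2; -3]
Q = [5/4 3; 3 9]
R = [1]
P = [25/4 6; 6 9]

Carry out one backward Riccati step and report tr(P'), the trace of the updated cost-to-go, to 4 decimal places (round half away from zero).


BᵀP = [-5.5000 -15.0000]
S = R + BᵀPB = [1] + [34.0000] = [35.0000]
BᵀPA = [24.5000 -20.5000]
K = S⁻¹·BᵀPA = [0.7000 -0.5857]
A−BK = [-0.4000 2.1714; 0.1000 -0.7571]
AᵀP(A−BK) = [1.1000 -3.4000; -3.4000 15.2429]
P' = Q + AᵀP(A−BK) = [2.3500 -0.4000; -0.4000 24.2429]
tr(P') = 26.5929

26.5929


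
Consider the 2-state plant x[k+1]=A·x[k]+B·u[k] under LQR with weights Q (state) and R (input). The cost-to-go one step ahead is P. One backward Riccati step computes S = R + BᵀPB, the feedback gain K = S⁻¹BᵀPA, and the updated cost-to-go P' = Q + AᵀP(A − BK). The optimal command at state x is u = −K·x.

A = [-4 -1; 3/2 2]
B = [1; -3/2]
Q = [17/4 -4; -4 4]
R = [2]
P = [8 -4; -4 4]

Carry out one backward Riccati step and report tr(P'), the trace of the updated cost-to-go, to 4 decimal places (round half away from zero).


33.3468

BᵀP = [14.0000 -10.0000]
S = R + BᵀPB = [2] + [29.0000] = [31.0000]
BᵀPA = [-71.0000 -34.0000]
K = S⁻¹·BᵀPA = [-2.2903 -1.0968]
A−BK = [-1.7097 0.0968; -1.9355 0.3548]
AᵀP(A−BK) = [22.3871 4.1290; 4.1290 2.7097]
P' = Q + AᵀP(A−BK) = [26.6371 0.1290; 0.1290 6.7097]
tr(P') = 33.3468


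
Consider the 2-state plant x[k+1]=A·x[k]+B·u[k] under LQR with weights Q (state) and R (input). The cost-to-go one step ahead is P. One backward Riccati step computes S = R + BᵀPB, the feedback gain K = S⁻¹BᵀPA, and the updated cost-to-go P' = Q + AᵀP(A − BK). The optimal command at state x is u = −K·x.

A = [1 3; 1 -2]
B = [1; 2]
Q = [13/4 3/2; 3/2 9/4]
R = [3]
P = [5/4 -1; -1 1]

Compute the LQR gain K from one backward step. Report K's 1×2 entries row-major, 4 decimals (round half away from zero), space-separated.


BᵀP = [-0.7500 1.0000]
S = R + BᵀPB = [3] + [1.2500] = [4.2500]
BᵀPA = [0.2500 -4.2500]
K = S⁻¹·BᵀPA = [0.0588 -1.0000]
A−BK = [0.9412 4.0000; 0.8824 0.0000]
AᵀP(A−BK) = [0.2353 1.0000; 1.0000 23.0000]
P' = Q + AᵀP(A−BK) = [3.4853 2.5000; 2.5000 25.2500]
tr(P') = 28.7353

0.0588 -1.0000


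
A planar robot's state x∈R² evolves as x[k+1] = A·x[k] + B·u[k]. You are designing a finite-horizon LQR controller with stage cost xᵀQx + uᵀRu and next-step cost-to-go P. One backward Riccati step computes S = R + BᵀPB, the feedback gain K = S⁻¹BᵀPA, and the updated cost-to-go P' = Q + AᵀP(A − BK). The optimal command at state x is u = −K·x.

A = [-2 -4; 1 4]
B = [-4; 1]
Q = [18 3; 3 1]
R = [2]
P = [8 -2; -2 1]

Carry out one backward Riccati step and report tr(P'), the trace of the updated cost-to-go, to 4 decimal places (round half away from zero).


BᵀP = [-34.0000 9.0000]
S = R + BᵀPB = [2] + [145.0000] = [147.0000]
BᵀPA = [77.0000 172.0000]
K = S⁻¹·BᵀPA = [0.5238 1.1701]
A−BK = [0.0952 0.6803; 0.4762 2.8299]
AᵀP(A−BK) = [0.6667 1.9048; 1.9048 6.7483]
P' = Q + AᵀP(A−BK) = [18.6667 4.9048; 4.9048 7.7483]
tr(P') = 26.4150

26.4150


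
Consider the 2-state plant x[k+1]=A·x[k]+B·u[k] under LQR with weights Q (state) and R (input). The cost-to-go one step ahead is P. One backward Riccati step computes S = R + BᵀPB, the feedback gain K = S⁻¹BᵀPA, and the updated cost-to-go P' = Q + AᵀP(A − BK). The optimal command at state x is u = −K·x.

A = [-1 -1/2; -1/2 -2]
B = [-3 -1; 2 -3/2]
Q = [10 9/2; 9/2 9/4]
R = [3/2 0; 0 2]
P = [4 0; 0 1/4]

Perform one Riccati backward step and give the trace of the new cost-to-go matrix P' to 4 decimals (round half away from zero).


BᵀP = [-12.0000 0.5000; -4.0000 -0.3750]
S = R + BᵀPB = [3/2 0; 0 2] + [37.0000 11.2500; 11.2500 4.5625] = [38.5000 11.2500; 11.2500 6.5625]
BᵀPA = [11.7500 5.0000; 4.1875 2.7500]
K = S⁻¹·BᵀPA = [0.2379 0.0149; 0.2302 0.3936]
A−BK = [-0.0560 -0.0618; -0.6305 -1.4394]
AᵀP(A−BK) = [0.3029 0.4273; 0.4273 0.8434]
P' = Q + AᵀP(A−BK) = [10.3029 4.9273; 4.9273 3.0934]
tr(P') = 13.3962

13.3962


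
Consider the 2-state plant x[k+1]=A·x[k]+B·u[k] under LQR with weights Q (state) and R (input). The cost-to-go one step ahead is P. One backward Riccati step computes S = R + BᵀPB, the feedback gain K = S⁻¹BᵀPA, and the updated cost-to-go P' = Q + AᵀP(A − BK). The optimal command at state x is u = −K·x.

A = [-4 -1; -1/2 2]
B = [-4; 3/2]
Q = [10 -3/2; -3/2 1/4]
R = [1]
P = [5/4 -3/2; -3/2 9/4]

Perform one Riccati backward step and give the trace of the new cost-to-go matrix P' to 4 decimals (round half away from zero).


12.3057

BᵀP = [-7.2500 9.3750]
S = R + BᵀPB = [1] + [43.0625] = [44.0625]
BᵀPA = [24.3125 26.0000]
K = S⁻¹·BᵀPA = [0.5518 0.5901]
A−BK = [-1.7929 1.3603; -1.3277 1.1149]
AᵀP(A−BK) = [1.1475 -0.3461; -0.3461 0.9082]
P' = Q + AᵀP(A−BK) = [11.1475 -1.8461; -1.8461 1.1582]
tr(P') = 12.3057


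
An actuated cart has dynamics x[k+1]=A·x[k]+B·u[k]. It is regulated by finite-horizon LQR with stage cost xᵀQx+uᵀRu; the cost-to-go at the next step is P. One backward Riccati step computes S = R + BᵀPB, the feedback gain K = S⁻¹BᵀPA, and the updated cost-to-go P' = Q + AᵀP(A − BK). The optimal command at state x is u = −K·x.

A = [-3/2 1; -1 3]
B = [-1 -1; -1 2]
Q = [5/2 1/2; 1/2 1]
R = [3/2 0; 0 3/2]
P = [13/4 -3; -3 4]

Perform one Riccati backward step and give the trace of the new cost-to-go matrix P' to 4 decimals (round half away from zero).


7.2301

BᵀP = [-0.2500 -1.0000; -9.2500 11.0000]
S = R + BᵀPB = [3/2 0; 0 3/2] + [1.2500 -1.7500; -1.7500 31.2500] = [2.7500 -1.7500; -1.7500 32.7500]
BᵀPA = [1.3750 -3.2500; 2.8750 23.7500]
K = S⁻¹·BᵀPA = [0.5754 -0.7457; 0.1185 0.6853]
A−BK = [-0.8060 0.9397; -0.6616 0.8836]
AᵀP(A−BK) = [1.1805 -1.3200; -1.3200 2.5496]
P' = Q + AᵀP(A−BK) = [3.6805 -0.8200; -0.8200 3.5496]
tr(P') = 7.2301


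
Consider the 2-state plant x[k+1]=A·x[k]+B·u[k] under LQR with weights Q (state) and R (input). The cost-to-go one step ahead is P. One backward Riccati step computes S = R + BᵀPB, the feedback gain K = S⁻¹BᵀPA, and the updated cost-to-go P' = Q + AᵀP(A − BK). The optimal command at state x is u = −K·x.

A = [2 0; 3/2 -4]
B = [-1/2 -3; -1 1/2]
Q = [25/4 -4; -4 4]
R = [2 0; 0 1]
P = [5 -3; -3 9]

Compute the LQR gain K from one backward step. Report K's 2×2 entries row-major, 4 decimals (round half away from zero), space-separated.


BᵀP = [0.5000 -7.5000; -16.5000 13.5000]
S = R + BᵀPB = [2 0; 0 1] + [7.2500 -5.2500; -5.2500 56.2500] = [9.2500 -5.2500; -5.2500 57.2500]
BᵀPA = [-10.2500 30.0000; -12.7500 -54.0000]
K = S⁻¹·BᵀPA = [-1.3023 2.8566; -0.3421 -0.6813]
A−BK = [0.3225 -0.6155; 0.3688 -0.8028]
AᵀP(A−BK) = [4.5393 -9.4064; -9.4064 21.5139]
P' = Q + AᵀP(A−BK) = [10.7893 -13.4064; -13.4064 25.5139]
tr(P') = 36.3033

-1.3023 2.8566 -0.3421 -0.6813


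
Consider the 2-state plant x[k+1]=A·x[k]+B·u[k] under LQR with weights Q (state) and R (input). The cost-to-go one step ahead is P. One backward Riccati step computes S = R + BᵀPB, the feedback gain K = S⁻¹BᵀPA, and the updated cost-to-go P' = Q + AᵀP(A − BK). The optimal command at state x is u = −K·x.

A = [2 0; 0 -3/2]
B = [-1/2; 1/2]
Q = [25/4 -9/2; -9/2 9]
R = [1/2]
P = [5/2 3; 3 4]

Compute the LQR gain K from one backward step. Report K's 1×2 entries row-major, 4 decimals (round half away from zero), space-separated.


0.8000 -1.2000

BᵀP = [0.2500 0.5000]
S = R + BᵀPB = [1/2] + [0.1250] = [0.6250]
BᵀPA = [0.5000 -0.7500]
K = S⁻¹·BᵀPA = [0.8000 -1.2000]
A−BK = [2.4000 -0.6000; -0.4000 -0.9000]
AᵀP(A−BK) = [9.6000 -8.4000; -8.4000 8.1000]
P' = Q + AᵀP(A−BK) = [15.8500 -12.9000; -12.9000 17.1000]
tr(P') = 32.9500


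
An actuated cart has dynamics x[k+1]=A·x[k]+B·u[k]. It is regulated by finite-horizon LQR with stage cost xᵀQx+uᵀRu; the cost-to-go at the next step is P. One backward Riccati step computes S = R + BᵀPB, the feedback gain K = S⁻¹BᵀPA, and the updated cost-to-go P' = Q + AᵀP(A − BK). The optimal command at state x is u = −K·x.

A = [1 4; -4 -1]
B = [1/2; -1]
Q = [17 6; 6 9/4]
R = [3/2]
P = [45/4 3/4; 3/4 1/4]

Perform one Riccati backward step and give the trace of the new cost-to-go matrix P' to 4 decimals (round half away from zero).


99.2664

BᵀP = [4.8750 0.1250]
S = R + BᵀPB = [3/2] + [2.3125] = [3.8125]
BᵀPA = [4.3750 19.3750]
K = S⁻¹·BᵀPA = [1.1475 5.0820]
A−BK = [0.4262 1.4590; -2.8525 4.0820]
AᵀP(A−BK) = [4.2295 11.0164; 11.0164 75.7869]
P' = Q + AᵀP(A−BK) = [21.2295 17.0164; 17.0164 78.0369]
tr(P') = 99.2664


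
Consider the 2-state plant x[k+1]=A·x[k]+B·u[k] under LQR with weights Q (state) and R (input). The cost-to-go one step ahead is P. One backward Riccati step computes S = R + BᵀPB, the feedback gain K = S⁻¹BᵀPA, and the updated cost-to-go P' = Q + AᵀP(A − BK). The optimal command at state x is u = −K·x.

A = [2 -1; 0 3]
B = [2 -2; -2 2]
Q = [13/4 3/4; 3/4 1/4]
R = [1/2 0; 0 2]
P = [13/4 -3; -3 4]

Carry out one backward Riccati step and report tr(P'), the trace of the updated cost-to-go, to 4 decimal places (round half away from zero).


BᵀP = [12.5000 -14.0000; -12.5000 14.0000]
S = R + BᵀPB = [1/2 0; 0 2] + [53.0000 -53.0000; -53.0000 53.0000] = [53.5000 -53.0000; -53.0000 55.0000]
BᵀPA = [25.0000 -54.5000; -25.0000 54.5000]
K = S⁻¹·BᵀPA = [0.3745 -0.8165; -0.0936 0.2041]
A−BK = [1.0637 1.0412; 0.9363 0.9588]
AᵀP(A−BK) = [1.2959 1.0150; 1.0150 1.6273]
P' = Q + AᵀP(A−BK) = [4.5459 1.7650; 1.7650 1.8773]
tr(P') = 6.4232

6.4232


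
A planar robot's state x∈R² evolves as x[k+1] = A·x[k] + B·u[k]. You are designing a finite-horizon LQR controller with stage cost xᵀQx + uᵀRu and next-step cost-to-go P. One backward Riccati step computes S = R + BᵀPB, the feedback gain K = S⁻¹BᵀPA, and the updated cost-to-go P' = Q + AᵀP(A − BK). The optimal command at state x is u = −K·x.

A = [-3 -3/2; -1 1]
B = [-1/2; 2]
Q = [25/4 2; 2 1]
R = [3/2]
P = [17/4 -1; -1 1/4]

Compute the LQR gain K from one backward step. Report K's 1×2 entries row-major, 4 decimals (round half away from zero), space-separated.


BᵀP = [-4.1250 1.0000]
S = R + BᵀPB = [3/2] + [4.0625] = [5.5625]
BᵀPA = [11.3750 7.1875]
K = S⁻¹·BᵀPA = [2.0449 1.2921]
A−BK = [-1.9775 -0.8539; -5.0899 -1.5843]
AᵀP(A−BK) = [9.2388 5.6770; 5.6770 3.5253]
P' = Q + AᵀP(A−BK) = [15.4888 7.6770; 7.6770 4.5253]
tr(P') = 20.0140

2.0449 1.2921


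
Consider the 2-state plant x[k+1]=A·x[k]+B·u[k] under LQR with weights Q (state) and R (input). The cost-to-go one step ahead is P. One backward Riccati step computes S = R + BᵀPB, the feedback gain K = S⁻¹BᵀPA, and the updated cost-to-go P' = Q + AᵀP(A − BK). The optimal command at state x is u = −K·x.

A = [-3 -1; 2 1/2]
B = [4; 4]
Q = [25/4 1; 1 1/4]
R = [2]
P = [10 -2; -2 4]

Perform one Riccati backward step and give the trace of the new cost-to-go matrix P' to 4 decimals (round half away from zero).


105.1543

BᵀP = [32.0000 8.0000]
S = R + BᵀPB = [2] + [160.0000] = [162.0000]
BᵀPA = [-80.0000 -28.0000]
K = S⁻¹·BᵀPA = [-0.4938 -0.1728]
A−BK = [-1.0247 -0.3086; 3.9753 1.1914]
AᵀP(A−BK) = [90.4938 27.1728; 27.1728 8.1605]
P' = Q + AᵀP(A−BK) = [96.7438 28.1728; 28.1728 8.4105]
tr(P') = 105.1543


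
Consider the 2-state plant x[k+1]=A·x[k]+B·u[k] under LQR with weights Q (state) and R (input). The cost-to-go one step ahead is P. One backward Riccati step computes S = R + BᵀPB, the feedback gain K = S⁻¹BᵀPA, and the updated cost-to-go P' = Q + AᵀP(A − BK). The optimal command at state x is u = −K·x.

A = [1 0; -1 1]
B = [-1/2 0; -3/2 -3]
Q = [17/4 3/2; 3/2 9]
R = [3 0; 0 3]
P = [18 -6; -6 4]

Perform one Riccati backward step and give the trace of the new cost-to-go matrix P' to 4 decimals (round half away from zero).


BᵀP = [0.0000 -3.0000; 18.0000 -12.0000]
S = R + BᵀPB = [3 0; 0 3] + [4.5000 9.0000; 9.0000 36.0000] = [7.5000 9.0000; 9.0000 39.0000]
BᵀPA = [3.0000 -3.0000; 30.0000 -12.0000]
K = S⁻¹·BᵀPA = [-0.7234 -0.0426; 0.9362 -0.2979]
A−BK = [0.6383 -0.0213; 0.7234 0.0426]
AᵀP(A−BK) = [8.0851 -0.9362; -0.9362 0.2979]
P' = Q + AᵀP(A−BK) = [12.3351 0.5638; 0.5638 9.2979]
tr(P') = 21.6330

21.6330


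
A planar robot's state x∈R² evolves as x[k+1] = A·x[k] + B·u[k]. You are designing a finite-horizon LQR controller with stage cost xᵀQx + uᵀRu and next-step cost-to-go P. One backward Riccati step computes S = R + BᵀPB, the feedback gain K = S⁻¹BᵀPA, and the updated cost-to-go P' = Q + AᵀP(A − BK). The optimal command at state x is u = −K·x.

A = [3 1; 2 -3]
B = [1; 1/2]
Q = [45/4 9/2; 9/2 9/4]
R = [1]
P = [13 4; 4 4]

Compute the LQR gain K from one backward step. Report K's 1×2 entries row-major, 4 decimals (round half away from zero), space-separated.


BᵀP = [15.0000 6.0000]
S = R + BᵀPB = [1] + [18.0000] = [19.0000]
BᵀPA = [57.0000 -3.0000]
K = S⁻¹·BᵀPA = [3.0000 -0.1579]
A−BK = [0.0000 1.1579; 0.5000 -2.9211]
AᵀP(A−BK) = [10.0000 -4.0000; -4.0000 24.5263]
P' = Q + AᵀP(A−BK) = [21.2500 0.5000; 0.5000 26.7763]
tr(P') = 48.0263

3.0000 -0.1579


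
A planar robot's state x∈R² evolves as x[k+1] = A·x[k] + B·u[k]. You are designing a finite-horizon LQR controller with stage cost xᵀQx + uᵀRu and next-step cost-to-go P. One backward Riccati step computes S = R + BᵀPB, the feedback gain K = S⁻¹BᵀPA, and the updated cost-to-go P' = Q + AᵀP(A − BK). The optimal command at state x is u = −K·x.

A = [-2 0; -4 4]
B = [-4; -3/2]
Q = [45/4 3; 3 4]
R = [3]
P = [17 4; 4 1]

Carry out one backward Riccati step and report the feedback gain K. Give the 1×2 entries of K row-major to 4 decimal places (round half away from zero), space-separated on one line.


0.6703 -0.2152

BᵀP = [-74.0000 -17.5000]
S = R + BᵀPB = [3] + [322.2500] = [325.2500]
BᵀPA = [218.0000 -70.0000]
K = S⁻¹·BᵀPA = [0.6703 -0.2152]
A−BK = [0.6810 -0.8609; -2.9946 3.6772]
AᵀP(A−BK) = [1.8847 -1.0822; -1.0822 0.9347]
P' = Q + AᵀP(A−BK) = [13.1347 1.9178; 1.9178 4.9347]
tr(P') = 18.0694


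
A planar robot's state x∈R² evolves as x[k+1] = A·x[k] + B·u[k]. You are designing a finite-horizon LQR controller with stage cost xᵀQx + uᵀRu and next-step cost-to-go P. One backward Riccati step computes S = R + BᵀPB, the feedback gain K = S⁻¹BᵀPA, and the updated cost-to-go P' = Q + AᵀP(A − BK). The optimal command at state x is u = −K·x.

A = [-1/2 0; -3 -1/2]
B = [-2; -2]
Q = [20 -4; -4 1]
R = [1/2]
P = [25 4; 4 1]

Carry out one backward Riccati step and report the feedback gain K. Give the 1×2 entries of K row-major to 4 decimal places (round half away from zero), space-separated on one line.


BᵀP = [-58.0000 -10.0000]
S = R + BᵀPB = [1/2] + [136.0000] = [136.5000]
BᵀPA = [59.0000 5.0000]
K = S⁻¹·BᵀPA = [0.4322 0.0366]
A−BK = [0.3645 0.0733; -2.1355 -0.4267]
AᵀP(A−BK) = [1.7482 0.3388; 0.3388 0.0668]
P' = Q + AᵀP(A−BK) = [21.7482 -3.6612; -3.6612 1.0668]
tr(P') = 22.8150

0.4322 0.0366


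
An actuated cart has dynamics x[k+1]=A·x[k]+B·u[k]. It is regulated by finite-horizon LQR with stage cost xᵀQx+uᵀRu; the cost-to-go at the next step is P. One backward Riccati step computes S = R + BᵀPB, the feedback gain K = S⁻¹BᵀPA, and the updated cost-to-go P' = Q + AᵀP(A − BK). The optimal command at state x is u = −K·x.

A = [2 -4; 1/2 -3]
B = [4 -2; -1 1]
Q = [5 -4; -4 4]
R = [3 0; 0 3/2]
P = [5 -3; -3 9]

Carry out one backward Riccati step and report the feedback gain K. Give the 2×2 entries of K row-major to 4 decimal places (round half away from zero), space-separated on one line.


0.6105 -1.7313 0.5272 -2.5646

BᵀP = [23.0000 -21.0000; -13.0000 15.0000]
S = R + BᵀPB = [3 0; 0 3/2] + [113.0000 -67.0000; -67.0000 41.0000] = [116.0000 -67.0000; -67.0000 42.5000]
BᵀPA = [35.5000 -29.0000; -18.5000 7.0000]
K = S⁻¹·BᵀPA = [0.6105 -1.7313; 0.5272 -2.5646]
A−BK = [0.6122 -2.2041; 0.5833 -2.1667]
AᵀP(A−BK) = [4.3291 -15.4847; -15.4847 56.7449]
P' = Q + AᵀP(A−BK) = [9.3291 -19.4847; -19.4847 60.7449]
tr(P') = 70.0740


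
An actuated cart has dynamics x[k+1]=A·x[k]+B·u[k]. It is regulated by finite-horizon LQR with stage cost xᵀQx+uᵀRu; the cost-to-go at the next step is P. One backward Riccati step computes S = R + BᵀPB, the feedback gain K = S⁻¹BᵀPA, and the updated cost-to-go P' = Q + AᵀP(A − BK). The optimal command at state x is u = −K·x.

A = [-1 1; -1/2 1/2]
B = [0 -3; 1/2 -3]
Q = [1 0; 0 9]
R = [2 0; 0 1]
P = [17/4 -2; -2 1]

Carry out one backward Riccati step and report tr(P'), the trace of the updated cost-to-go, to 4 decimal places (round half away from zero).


BᵀP = [-1.0000 0.5000; -6.7500 3.0000]
S = R + BᵀPB = [2 0; 0 1] + [0.2500 1.5000; 1.5000 11.2500] = [2.2500 1.5000; 1.5000 12.2500]
BᵀPA = [0.7500 -0.7500; 5.2500 -5.2500]
K = S⁻¹·BᵀPA = [0.0519 -0.0519; 0.4222 -0.4222]
A−BK = [0.2667 -0.2667; 0.7407 -0.7407]
AᵀP(A−BK) = [0.2444 -0.2444; -0.2444 0.2444]
P' = Q + AᵀP(A−BK) = [1.2444 -0.2444; -0.2444 9.2444]
tr(P') = 10.4889

10.4889


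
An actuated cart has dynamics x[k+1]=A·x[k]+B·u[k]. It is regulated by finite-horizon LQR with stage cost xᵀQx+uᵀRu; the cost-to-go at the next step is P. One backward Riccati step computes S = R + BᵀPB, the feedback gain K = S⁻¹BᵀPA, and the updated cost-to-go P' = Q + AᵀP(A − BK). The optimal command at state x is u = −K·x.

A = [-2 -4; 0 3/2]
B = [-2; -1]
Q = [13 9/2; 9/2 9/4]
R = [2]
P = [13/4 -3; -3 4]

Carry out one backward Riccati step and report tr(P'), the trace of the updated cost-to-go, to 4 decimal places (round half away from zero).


BᵀP = [-3.5000 2.0000]
S = R + BᵀPB = [2] + [5.0000] = [7.0000]
BᵀPA = [7.0000 17.0000]
K = S⁻¹·BᵀPA = [1.0000 2.4286]
A−BK = [0.0000 0.8571; 1.0000 3.9286]
AᵀP(A−BK) = [6.0000 18.0000; 18.0000 55.7143]
P' = Q + AᵀP(A−BK) = [19.0000 22.5000; 22.5000 57.9643]
tr(P') = 76.9643

76.9643


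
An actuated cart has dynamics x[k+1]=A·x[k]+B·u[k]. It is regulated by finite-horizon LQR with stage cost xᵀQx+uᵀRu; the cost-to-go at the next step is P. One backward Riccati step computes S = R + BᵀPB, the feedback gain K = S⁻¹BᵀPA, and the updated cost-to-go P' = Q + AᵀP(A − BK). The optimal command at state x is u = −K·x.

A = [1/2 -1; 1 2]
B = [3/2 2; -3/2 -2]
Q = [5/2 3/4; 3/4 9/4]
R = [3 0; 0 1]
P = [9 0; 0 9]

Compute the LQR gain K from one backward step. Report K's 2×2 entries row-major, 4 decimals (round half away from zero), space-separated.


BᵀP = [13.5000 -13.5000; 18.0000 -18.0000]
S = R + BᵀPB = [3 0; 0 1] + [40.5000 54.0000; 54.0000 72.0000] = [43.5000 54.0000; 54.0000 73.0000]
BᵀPA = [-6.7500 -40.5000; -9.0000 -54.0000]
K = S⁻¹·BᵀPA = [-0.0260 -0.1561; -0.1040 -0.6243]
A−BK = [0.7471 0.4827; 0.7529 0.5173]
AᵀP(A−BK) = [10.1380 6.8280; 6.8280 4.9682]
P' = Q + AᵀP(A−BK) = [12.6380 7.5780; 7.5780 7.2182]
tr(P') = 19.8562

-0.0260 -0.1561 -0.1040 -0.6243
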